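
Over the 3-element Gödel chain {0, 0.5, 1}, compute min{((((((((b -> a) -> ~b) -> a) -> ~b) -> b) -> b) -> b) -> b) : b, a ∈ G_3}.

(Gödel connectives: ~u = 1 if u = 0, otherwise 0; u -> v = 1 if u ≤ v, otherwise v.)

The minimum is attained at b = 0.5, a = 0.5:
  (b -> a): 0.5 ≤ 0.5, so result = 1
  ~b: Gödel ¬ of 0.5 = 0 (operand ≠ 0)
  ((b -> a) -> ~b): 1 > 0, so result = 0
  (((b -> a) -> ~b) -> a): 0 ≤ 0.5, so result = 1
  ~b: Gödel ¬ of 0.5 = 0 (operand ≠ 0)
  ((((b -> a) -> ~b) -> a) -> ~b): 1 > 0, so result = 0
  (((((b -> a) -> ~b) -> a) -> ~b) -> b): 0 ≤ 0.5, so result = 1
  ((((((b -> a) -> ~b) -> a) -> ~b) -> b) -> b): 1 > 0.5, so result = 0.5
  (((((((b -> a) -> ~b) -> a) -> ~b) -> b) -> b) -> b): 0.5 ≤ 0.5, so result = 1
  ((((((((b -> a) -> ~b) -> a) -> ~b) -> b) -> b) -> b) -> b): 1 > 0.5, so result = 0.5
Checking all 9 assignments confirms none give a value below 0.50.

0.50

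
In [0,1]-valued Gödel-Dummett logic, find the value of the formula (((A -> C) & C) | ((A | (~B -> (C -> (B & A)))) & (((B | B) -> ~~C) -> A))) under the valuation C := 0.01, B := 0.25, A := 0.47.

0.47

(A -> C): 0.47 > 0.01, so result = 0.01
((A -> C) & C) = min(0.01, 0.01) = 0.01
~B: Gödel ¬ of 0.25 = 0 (operand ≠ 0)
(B & A) = min(0.25, 0.47) = 0.25
(C -> (B & A)): 0.01 ≤ 0.25, so result = 1
(~B -> (C -> (B & A))): 0 ≤ 1, so result = 1
(A | (~B -> (C -> (B & A)))) = max(0.47, 1) = 1
(B | B) = max(0.25, 0.25) = 0.25
~C: Gödel ¬ of 0.01 = 0 (operand ≠ 0)
~~C: Gödel ¬ of 0 = 1 (operand is 0)
((B | B) -> ~~C): 0.25 ≤ 1, so result = 1
(((B | B) -> ~~C) -> A): 1 > 0.47, so result = 0.47
((A | (~B -> (C -> (B & A)))) & (((B | B) -> ~~C) -> A)) = min(1, 0.47) = 0.47
(((A -> C) & C) | ((A | (~B -> (C -> (B & A)))) & (((B | B) -> ~~C) -> A))) = max(0.01, 0.47) = 0.47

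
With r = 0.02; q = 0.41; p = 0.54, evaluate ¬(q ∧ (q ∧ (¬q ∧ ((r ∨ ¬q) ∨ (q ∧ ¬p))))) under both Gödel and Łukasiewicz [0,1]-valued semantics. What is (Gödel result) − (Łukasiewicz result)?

0.41

Gödel evaluation:
  ¬q: Gödel ¬ of 0.41 = 0 (operand ≠ 0)
  ¬q: Gödel ¬ of 0.41 = 0 (operand ≠ 0)
  (r ∨ ¬q) = max(0.02, 0) = 0.02
  ¬p: Gödel ¬ of 0.54 = 0 (operand ≠ 0)
  (q ∧ ¬p) = min(0.41, 0) = 0
  ((r ∨ ¬q) ∨ (q ∧ ¬p)) = max(0.02, 0) = 0.02
  (¬q ∧ ((r ∨ ¬q) ∨ (q ∧ ¬p))) = min(0, 0.02) = 0
  (q ∧ (¬q ∧ ((r ∨ ¬q) ∨ (q ∧ ¬p)))) = min(0.41, 0) = 0
  (q ∧ (q ∧ (¬q ∧ ((r ∨ ¬q) ∨ (q ∧ ¬p))))) = min(0.41, 0) = 0
  ¬(q ∧ (q ∧ (¬q ∧ ((r ∨ ¬q) ∨ (q ∧ ¬p))))): Gödel ¬ of 0 = 1 (operand is 0)
  Gödel value = 1
Łukasiewicz evaluation:
  ¬q: Łukasiewicz ¬ gives 1 − 0.41 = 0.59
  ¬q: Łukasiewicz ¬ gives 1 − 0.41 = 0.59
  (r ∨ ¬q) = max(0.02, 0.59) = 0.59
  ¬p: Łukasiewicz ¬ gives 1 − 0.54 = 0.46
  (q ∧ ¬p) = min(0.41, 0.46) = 0.41
  ((r ∨ ¬q) ∨ (q ∧ ¬p)) = max(0.59, 0.41) = 0.59
  (¬q ∧ ((r ∨ ¬q) ∨ (q ∧ ¬p))) = min(0.59, 0.59) = 0.59
  (q ∧ (¬q ∧ ((r ∨ ¬q) ∨ (q ∧ ¬p)))) = min(0.41, 0.59) = 0.41
  (q ∧ (q ∧ (¬q ∧ ((r ∨ ¬q) ∨ (q ∧ ¬p))))) = min(0.41, 0.41) = 0.41
  ¬(q ∧ (q ∧ (¬q ∧ ((r ∨ ¬q) ∨ (q ∧ ¬p))))): Łukasiewicz ¬ gives 1 − 0.41 = 0.59
  Łukasiewicz value = 0.59
Difference: 1 − 0.59 = 0.41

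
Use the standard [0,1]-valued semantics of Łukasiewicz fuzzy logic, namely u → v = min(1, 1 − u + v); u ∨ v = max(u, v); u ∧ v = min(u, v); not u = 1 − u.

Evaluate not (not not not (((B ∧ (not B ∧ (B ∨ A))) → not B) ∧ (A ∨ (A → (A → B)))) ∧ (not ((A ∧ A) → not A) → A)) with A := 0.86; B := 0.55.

not B: Łukasiewicz ¬ gives 1 − 0.55 = 0.45
(B ∨ A) = max(0.55, 0.86) = 0.86
(not B ∧ (B ∨ A)) = min(0.45, 0.86) = 0.45
(B ∧ (not B ∧ (B ∨ A))) = min(0.55, 0.45) = 0.45
not B: Łukasiewicz ¬ gives 1 − 0.55 = 0.45
((B ∧ (not B ∧ (B ∨ A))) → not B): min(1, 1 − 0.45 + 0.45) = 1
(A → B): min(1, 1 − 0.86 + 0.55) = 0.69
(A → (A → B)): min(1, 1 − 0.86 + 0.69) = 0.83
(A ∨ (A → (A → B))) = max(0.86, 0.83) = 0.86
(((B ∧ (not B ∧ (B ∨ A))) → not B) ∧ (A ∨ (A → (A → B)))) = min(1, 0.86) = 0.86
not (((B ∧ (not B ∧ (B ∨ A))) → not B) ∧ (A ∨ (A → (A → B)))): Łukasiewicz ¬ gives 1 − 0.86 = 0.14
not not (((B ∧ (not B ∧ (B ∨ A))) → not B) ∧ (A ∨ (A → (A → B)))): Łukasiewicz ¬ gives 1 − 0.14 = 0.86
not not not (((B ∧ (not B ∧ (B ∨ A))) → not B) ∧ (A ∨ (A → (A → B)))): Łukasiewicz ¬ gives 1 − 0.86 = 0.14
(A ∧ A) = min(0.86, 0.86) = 0.86
not A: Łukasiewicz ¬ gives 1 − 0.86 = 0.14
((A ∧ A) → not A): min(1, 1 − 0.86 + 0.14) = 0.28
not ((A ∧ A) → not A): Łukasiewicz ¬ gives 1 − 0.28 = 0.72
(not ((A ∧ A) → not A) → A): min(1, 1 − 0.72 + 0.86) = 1
(not not not (((B ∧ (not B ∧ (B ∨ A))) → not B) ∧ (A ∨ (A → (A → B)))) ∧ (not ((A ∧ A) → not A) → A)) = min(0.14, 1) = 0.14
not (not not not (((B ∧ (not B ∧ (B ∨ A))) → not B) ∧ (A ∨ (A → (A → B)))) ∧ (not ((A ∧ A) → not A) → A)): Łukasiewicz ¬ gives 1 − 0.14 = 0.86

0.86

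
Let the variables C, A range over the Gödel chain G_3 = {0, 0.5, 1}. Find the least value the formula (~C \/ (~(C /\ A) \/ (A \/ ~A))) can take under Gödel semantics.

The minimum is attained at C = 0.5, A = 0.5:
  ~C: Gödel ¬ of 0.5 = 0 (operand ≠ 0)
  (C /\ A) = min(0.5, 0.5) = 0.5
  ~(C /\ A): Gödel ¬ of 0.5 = 0 (operand ≠ 0)
  ~A: Gödel ¬ of 0.5 = 0 (operand ≠ 0)
  (A \/ ~A) = max(0.5, 0) = 0.5
  (~(C /\ A) \/ (A \/ ~A)) = max(0, 0.5) = 0.5
  (~C \/ (~(C /\ A) \/ (A \/ ~A))) = max(0, 0.5) = 0.5
Checking all 9 assignments confirms none give a value below 0.50.

0.50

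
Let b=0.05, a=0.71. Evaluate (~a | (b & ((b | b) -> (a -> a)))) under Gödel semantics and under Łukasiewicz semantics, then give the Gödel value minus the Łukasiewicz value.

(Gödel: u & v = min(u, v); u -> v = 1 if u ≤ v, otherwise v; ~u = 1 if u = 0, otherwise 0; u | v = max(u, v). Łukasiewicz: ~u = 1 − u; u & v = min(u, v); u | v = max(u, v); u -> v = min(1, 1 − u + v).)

-0.24

Gödel evaluation:
  ~a: Gödel ¬ of 0.71 = 0 (operand ≠ 0)
  (b | b) = max(0.05, 0.05) = 0.05
  (a -> a): 0.71 ≤ 0.71, so result = 1
  ((b | b) -> (a -> a)): 0.05 ≤ 1, so result = 1
  (b & ((b | b) -> (a -> a))) = min(0.05, 1) = 0.05
  (~a | (b & ((b | b) -> (a -> a)))) = max(0, 0.05) = 0.05
  Gödel value = 0.05
Łukasiewicz evaluation:
  ~a: Łukasiewicz ¬ gives 1 − 0.71 = 0.29
  (b | b) = max(0.05, 0.05) = 0.05
  (a -> a): min(1, 1 − 0.71 + 0.71) = 1
  ((b | b) -> (a -> a)): min(1, 1 − 0.05 + 1) = 1
  (b & ((b | b) -> (a -> a))) = min(0.05, 1) = 0.05
  (~a | (b & ((b | b) -> (a -> a)))) = max(0.29, 0.05) = 0.29
  Łukasiewicz value = 0.29
Difference: 0.05 − 0.29 = -0.24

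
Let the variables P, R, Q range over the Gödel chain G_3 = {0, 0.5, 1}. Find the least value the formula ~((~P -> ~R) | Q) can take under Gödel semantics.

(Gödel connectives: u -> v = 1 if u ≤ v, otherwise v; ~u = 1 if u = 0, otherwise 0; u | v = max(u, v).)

0.00

The minimum is attained at P = 0, R = 0, Q = 0:
  ~P: Gödel ¬ of 0 = 1 (operand is 0)
  ~R: Gödel ¬ of 0 = 1 (operand is 0)
  (~P -> ~R): 1 ≤ 1, so result = 1
  ((~P -> ~R) | Q) = max(1, 0) = 1
  ~((~P -> ~R) | Q): Gödel ¬ of 1 = 0 (operand ≠ 0)
Checking all 27 assignments confirms none give a value below 0.00.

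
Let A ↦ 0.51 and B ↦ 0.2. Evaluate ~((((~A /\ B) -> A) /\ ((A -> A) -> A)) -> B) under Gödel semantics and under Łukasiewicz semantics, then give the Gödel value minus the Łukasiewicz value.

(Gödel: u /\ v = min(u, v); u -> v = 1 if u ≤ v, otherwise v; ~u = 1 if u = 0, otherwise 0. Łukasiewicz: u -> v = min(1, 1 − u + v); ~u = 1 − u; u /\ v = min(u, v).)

-0.31

Gödel evaluation:
  ~A: Gödel ¬ of 0.51 = 0 (operand ≠ 0)
  (~A /\ B) = min(0, 0.2) = 0
  ((~A /\ B) -> A): 0 ≤ 0.51, so result = 1
  (A -> A): 0.51 ≤ 0.51, so result = 1
  ((A -> A) -> A): 1 > 0.51, so result = 0.51
  (((~A /\ B) -> A) /\ ((A -> A) -> A)) = min(1, 0.51) = 0.51
  ((((~A /\ B) -> A) /\ ((A -> A) -> A)) -> B): 0.51 > 0.2, so result = 0.2
  ~((((~A /\ B) -> A) /\ ((A -> A) -> A)) -> B): Gödel ¬ of 0.2 = 0 (operand ≠ 0)
  Gödel value = 0
Łukasiewicz evaluation:
  ~A: Łukasiewicz ¬ gives 1 − 0.51 = 0.49
  (~A /\ B) = min(0.49, 0.2) = 0.2
  ((~A /\ B) -> A): min(1, 1 − 0.2 + 0.51) = 1
  (A -> A): min(1, 1 − 0.51 + 0.51) = 1
  ((A -> A) -> A): min(1, 1 − 1 + 0.51) = 0.51
  (((~A /\ B) -> A) /\ ((A -> A) -> A)) = min(1, 0.51) = 0.51
  ((((~A /\ B) -> A) /\ ((A -> A) -> A)) -> B): min(1, 1 − 0.51 + 0.2) = 0.69
  ~((((~A /\ B) -> A) /\ ((A -> A) -> A)) -> B): Łukasiewicz ¬ gives 1 − 0.69 = 0.31
  Łukasiewicz value = 0.31
Difference: 0 − 0.31 = -0.31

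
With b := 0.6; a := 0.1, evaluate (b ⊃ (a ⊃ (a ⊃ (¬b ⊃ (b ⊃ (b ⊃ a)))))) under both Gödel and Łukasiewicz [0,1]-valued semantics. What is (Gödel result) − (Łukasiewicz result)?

0.00

Gödel evaluation:
  ¬b: Gödel ¬ of 0.6 = 0 (operand ≠ 0)
  (b ⊃ a): 0.6 > 0.1, so result = 0.1
  (b ⊃ (b ⊃ a)): 0.6 > 0.1, so result = 0.1
  (¬b ⊃ (b ⊃ (b ⊃ a))): 0 ≤ 0.1, so result = 1
  (a ⊃ (¬b ⊃ (b ⊃ (b ⊃ a)))): 0.1 ≤ 1, so result = 1
  (a ⊃ (a ⊃ (¬b ⊃ (b ⊃ (b ⊃ a))))): 0.1 ≤ 1, so result = 1
  (b ⊃ (a ⊃ (a ⊃ (¬b ⊃ (b ⊃ (b ⊃ a)))))): 0.6 ≤ 1, so result = 1
  Gödel value = 1
Łukasiewicz evaluation:
  ¬b: Łukasiewicz ¬ gives 1 − 0.6 = 0.4
  (b ⊃ a): min(1, 1 − 0.6 + 0.1) = 0.5
  (b ⊃ (b ⊃ a)): min(1, 1 − 0.6 + 0.5) = 0.9
  (¬b ⊃ (b ⊃ (b ⊃ a))): min(1, 1 − 0.4 + 0.9) = 1
  (a ⊃ (¬b ⊃ (b ⊃ (b ⊃ a)))): min(1, 1 − 0.1 + 1) = 1
  (a ⊃ (a ⊃ (¬b ⊃ (b ⊃ (b ⊃ a))))): min(1, 1 − 0.1 + 1) = 1
  (b ⊃ (a ⊃ (a ⊃ (¬b ⊃ (b ⊃ (b ⊃ a)))))): min(1, 1 − 0.6 + 1) = 1
  Łukasiewicz value = 1
Difference: 1 − 1 = 0.00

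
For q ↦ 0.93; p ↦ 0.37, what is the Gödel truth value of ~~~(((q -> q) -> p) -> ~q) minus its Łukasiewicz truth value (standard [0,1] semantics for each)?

0.70

Gödel evaluation:
  (q -> q): 0.93 ≤ 0.93, so result = 1
  ((q -> q) -> p): 1 > 0.37, so result = 0.37
  ~q: Gödel ¬ of 0.93 = 0 (operand ≠ 0)
  (((q -> q) -> p) -> ~q): 0.37 > 0, so result = 0
  ~(((q -> q) -> p) -> ~q): Gödel ¬ of 0 = 1 (operand is 0)
  ~~(((q -> q) -> p) -> ~q): Gödel ¬ of 1 = 0 (operand ≠ 0)
  ~~~(((q -> q) -> p) -> ~q): Gödel ¬ of 0 = 1 (operand is 0)
  Gödel value = 1
Łukasiewicz evaluation:
  (q -> q): min(1, 1 − 0.93 + 0.93) = 1
  ((q -> q) -> p): min(1, 1 − 1 + 0.37) = 0.37
  ~q: Łukasiewicz ¬ gives 1 − 0.93 = 0.07
  (((q -> q) -> p) -> ~q): min(1, 1 − 0.37 + 0.07) = 0.7
  ~(((q -> q) -> p) -> ~q): Łukasiewicz ¬ gives 1 − 0.7 = 0.3
  ~~(((q -> q) -> p) -> ~q): Łukasiewicz ¬ gives 1 − 0.3 = 0.7
  ~~~(((q -> q) -> p) -> ~q): Łukasiewicz ¬ gives 1 − 0.7 = 0.3
  Łukasiewicz value = 0.3
Difference: 1 − 0.3 = 0.70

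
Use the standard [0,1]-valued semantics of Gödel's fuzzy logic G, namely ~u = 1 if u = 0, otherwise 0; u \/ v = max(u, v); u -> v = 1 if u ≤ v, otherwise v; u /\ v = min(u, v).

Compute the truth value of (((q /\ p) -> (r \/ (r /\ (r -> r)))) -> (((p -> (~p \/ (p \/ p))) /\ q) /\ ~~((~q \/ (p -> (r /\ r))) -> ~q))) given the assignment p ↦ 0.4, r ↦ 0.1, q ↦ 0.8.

0.00

(q /\ p) = min(0.8, 0.4) = 0.4
(r -> r): 0.1 ≤ 0.1, so result = 1
(r /\ (r -> r)) = min(0.1, 1) = 0.1
(r \/ (r /\ (r -> r))) = max(0.1, 0.1) = 0.1
((q /\ p) -> (r \/ (r /\ (r -> r)))): 0.4 > 0.1, so result = 0.1
~p: Gödel ¬ of 0.4 = 0 (operand ≠ 0)
(p \/ p) = max(0.4, 0.4) = 0.4
(~p \/ (p \/ p)) = max(0, 0.4) = 0.4
(p -> (~p \/ (p \/ p))): 0.4 ≤ 0.4, so result = 1
((p -> (~p \/ (p \/ p))) /\ q) = min(1, 0.8) = 0.8
~q: Gödel ¬ of 0.8 = 0 (operand ≠ 0)
(r /\ r) = min(0.1, 0.1) = 0.1
(p -> (r /\ r)): 0.4 > 0.1, so result = 0.1
(~q \/ (p -> (r /\ r))) = max(0, 0.1) = 0.1
~q: Gödel ¬ of 0.8 = 0 (operand ≠ 0)
((~q \/ (p -> (r /\ r))) -> ~q): 0.1 > 0, so result = 0
~((~q \/ (p -> (r /\ r))) -> ~q): Gödel ¬ of 0 = 1 (operand is 0)
~~((~q \/ (p -> (r /\ r))) -> ~q): Gödel ¬ of 1 = 0 (operand ≠ 0)
(((p -> (~p \/ (p \/ p))) /\ q) /\ ~~((~q \/ (p -> (r /\ r))) -> ~q)) = min(0.8, 0) = 0
(((q /\ p) -> (r \/ (r /\ (r -> r)))) -> (((p -> (~p \/ (p \/ p))) /\ q) /\ ~~((~q \/ (p -> (r /\ r))) -> ~q))): 0.1 > 0, so result = 0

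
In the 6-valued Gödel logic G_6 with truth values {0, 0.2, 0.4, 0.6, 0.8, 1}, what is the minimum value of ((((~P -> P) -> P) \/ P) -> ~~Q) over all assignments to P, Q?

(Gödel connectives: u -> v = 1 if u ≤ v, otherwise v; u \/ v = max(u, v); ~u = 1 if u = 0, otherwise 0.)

The minimum is attained at P = 0, Q = 0:
  ~P: Gödel ¬ of 0 = 1 (operand is 0)
  (~P -> P): 1 > 0, so result = 0
  ((~P -> P) -> P): 0 ≤ 0, so result = 1
  (((~P -> P) -> P) \/ P) = max(1, 0) = 1
  ~Q: Gödel ¬ of 0 = 1 (operand is 0)
  ~~Q: Gödel ¬ of 1 = 0 (operand ≠ 0)
  ((((~P -> P) -> P) \/ P) -> ~~Q): 1 > 0, so result = 0
Checking all 36 assignments confirms none give a value below 0.00.

0.00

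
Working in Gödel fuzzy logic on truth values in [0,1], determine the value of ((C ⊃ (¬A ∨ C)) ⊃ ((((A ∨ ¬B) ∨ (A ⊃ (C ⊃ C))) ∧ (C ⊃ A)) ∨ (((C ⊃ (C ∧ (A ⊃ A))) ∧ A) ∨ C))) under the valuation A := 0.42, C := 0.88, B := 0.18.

0.88

¬A: Gödel ¬ of 0.42 = 0 (operand ≠ 0)
(¬A ∨ C) = max(0, 0.88) = 0.88
(C ⊃ (¬A ∨ C)): 0.88 ≤ 0.88, so result = 1
¬B: Gödel ¬ of 0.18 = 0 (operand ≠ 0)
(A ∨ ¬B) = max(0.42, 0) = 0.42
(C ⊃ C): 0.88 ≤ 0.88, so result = 1
(A ⊃ (C ⊃ C)): 0.42 ≤ 1, so result = 1
((A ∨ ¬B) ∨ (A ⊃ (C ⊃ C))) = max(0.42, 1) = 1
(C ⊃ A): 0.88 > 0.42, so result = 0.42
(((A ∨ ¬B) ∨ (A ⊃ (C ⊃ C))) ∧ (C ⊃ A)) = min(1, 0.42) = 0.42
(A ⊃ A): 0.42 ≤ 0.42, so result = 1
(C ∧ (A ⊃ A)) = min(0.88, 1) = 0.88
(C ⊃ (C ∧ (A ⊃ A))): 0.88 ≤ 0.88, so result = 1
((C ⊃ (C ∧ (A ⊃ A))) ∧ A) = min(1, 0.42) = 0.42
(((C ⊃ (C ∧ (A ⊃ A))) ∧ A) ∨ C) = max(0.42, 0.88) = 0.88
((((A ∨ ¬B) ∨ (A ⊃ (C ⊃ C))) ∧ (C ⊃ A)) ∨ (((C ⊃ (C ∧ (A ⊃ A))) ∧ A) ∨ C)) = max(0.42, 0.88) = 0.88
((C ⊃ (¬A ∨ C)) ⊃ ((((A ∨ ¬B) ∨ (A ⊃ (C ⊃ C))) ∧ (C ⊃ A)) ∨ (((C ⊃ (C ∧ (A ⊃ A))) ∧ A) ∨ C))): 1 > 0.88, so result = 0.88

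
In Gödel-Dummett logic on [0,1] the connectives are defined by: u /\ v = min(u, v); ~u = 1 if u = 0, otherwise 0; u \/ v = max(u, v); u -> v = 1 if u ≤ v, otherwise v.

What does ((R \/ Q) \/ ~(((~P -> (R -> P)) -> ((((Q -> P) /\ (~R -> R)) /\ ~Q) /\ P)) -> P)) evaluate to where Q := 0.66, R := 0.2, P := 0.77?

(R \/ Q) = max(0.2, 0.66) = 0.66
~P: Gödel ¬ of 0.77 = 0 (operand ≠ 0)
(R -> P): 0.2 ≤ 0.77, so result = 1
(~P -> (R -> P)): 0 ≤ 1, so result = 1
(Q -> P): 0.66 ≤ 0.77, so result = 1
~R: Gödel ¬ of 0.2 = 0 (operand ≠ 0)
(~R -> R): 0 ≤ 0.2, so result = 1
((Q -> P) /\ (~R -> R)) = min(1, 1) = 1
~Q: Gödel ¬ of 0.66 = 0 (operand ≠ 0)
(((Q -> P) /\ (~R -> R)) /\ ~Q) = min(1, 0) = 0
((((Q -> P) /\ (~R -> R)) /\ ~Q) /\ P) = min(0, 0.77) = 0
((~P -> (R -> P)) -> ((((Q -> P) /\ (~R -> R)) /\ ~Q) /\ P)): 1 > 0, so result = 0
(((~P -> (R -> P)) -> ((((Q -> P) /\ (~R -> R)) /\ ~Q) /\ P)) -> P): 0 ≤ 0.77, so result = 1
~(((~P -> (R -> P)) -> ((((Q -> P) /\ (~R -> R)) /\ ~Q) /\ P)) -> P): Gödel ¬ of 1 = 0 (operand ≠ 0)
((R \/ Q) \/ ~(((~P -> (R -> P)) -> ((((Q -> P) /\ (~R -> R)) /\ ~Q) /\ P)) -> P)) = max(0.66, 0) = 0.66

0.66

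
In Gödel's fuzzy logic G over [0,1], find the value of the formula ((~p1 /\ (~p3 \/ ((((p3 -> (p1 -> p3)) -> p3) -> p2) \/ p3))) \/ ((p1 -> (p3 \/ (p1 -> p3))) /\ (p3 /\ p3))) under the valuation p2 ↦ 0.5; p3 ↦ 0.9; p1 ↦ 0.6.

0.90

~p1: Gödel ¬ of 0.6 = 0 (operand ≠ 0)
~p3: Gödel ¬ of 0.9 = 0 (operand ≠ 0)
(p1 -> p3): 0.6 ≤ 0.9, so result = 1
(p3 -> (p1 -> p3)): 0.9 ≤ 1, so result = 1
((p3 -> (p1 -> p3)) -> p3): 1 > 0.9, so result = 0.9
(((p3 -> (p1 -> p3)) -> p3) -> p2): 0.9 > 0.5, so result = 0.5
((((p3 -> (p1 -> p3)) -> p3) -> p2) \/ p3) = max(0.5, 0.9) = 0.9
(~p3 \/ ((((p3 -> (p1 -> p3)) -> p3) -> p2) \/ p3)) = max(0, 0.9) = 0.9
(~p1 /\ (~p3 \/ ((((p3 -> (p1 -> p3)) -> p3) -> p2) \/ p3))) = min(0, 0.9) = 0
(p1 -> p3): 0.6 ≤ 0.9, so result = 1
(p3 \/ (p1 -> p3)) = max(0.9, 1) = 1
(p1 -> (p3 \/ (p1 -> p3))): 0.6 ≤ 1, so result = 1
(p3 /\ p3) = min(0.9, 0.9) = 0.9
((p1 -> (p3 \/ (p1 -> p3))) /\ (p3 /\ p3)) = min(1, 0.9) = 0.9
((~p1 /\ (~p3 \/ ((((p3 -> (p1 -> p3)) -> p3) -> p2) \/ p3))) \/ ((p1 -> (p3 \/ (p1 -> p3))) /\ (p3 /\ p3))) = max(0, 0.9) = 0.9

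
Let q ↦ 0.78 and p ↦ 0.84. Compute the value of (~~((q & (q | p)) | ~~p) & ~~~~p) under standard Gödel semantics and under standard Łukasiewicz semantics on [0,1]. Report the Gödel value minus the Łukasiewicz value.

Gödel evaluation:
  (q | p) = max(0.78, 0.84) = 0.84
  (q & (q | p)) = min(0.78, 0.84) = 0.78
  ~p: Gödel ¬ of 0.84 = 0 (operand ≠ 0)
  ~~p: Gödel ¬ of 0 = 1 (operand is 0)
  ((q & (q | p)) | ~~p) = max(0.78, 1) = 1
  ~((q & (q | p)) | ~~p): Gödel ¬ of 1 = 0 (operand ≠ 0)
  ~~((q & (q | p)) | ~~p): Gödel ¬ of 0 = 1 (operand is 0)
  ~p: Gödel ¬ of 0.84 = 0 (operand ≠ 0)
  ~~p: Gödel ¬ of 0 = 1 (operand is 0)
  ~~~p: Gödel ¬ of 1 = 0 (operand ≠ 0)
  ~~~~p: Gödel ¬ of 0 = 1 (operand is 0)
  (~~((q & (q | p)) | ~~p) & ~~~~p) = min(1, 1) = 1
  Gödel value = 1
Łukasiewicz evaluation:
  (q | p) = max(0.78, 0.84) = 0.84
  (q & (q | p)) = min(0.78, 0.84) = 0.78
  ~p: Łukasiewicz ¬ gives 1 − 0.84 = 0.16
  ~~p: Łukasiewicz ¬ gives 1 − 0.16 = 0.84
  ((q & (q | p)) | ~~p) = max(0.78, 0.84) = 0.84
  ~((q & (q | p)) | ~~p): Łukasiewicz ¬ gives 1 − 0.84 = 0.16
  ~~((q & (q | p)) | ~~p): Łukasiewicz ¬ gives 1 − 0.16 = 0.84
  ~p: Łukasiewicz ¬ gives 1 − 0.84 = 0.16
  ~~p: Łukasiewicz ¬ gives 1 − 0.16 = 0.84
  ~~~p: Łukasiewicz ¬ gives 1 − 0.84 = 0.16
  ~~~~p: Łukasiewicz ¬ gives 1 − 0.16 = 0.84
  (~~((q & (q | p)) | ~~p) & ~~~~p) = min(0.84, 0.84) = 0.84
  Łukasiewicz value = 0.84
Difference: 1 − 0.84 = 0.16

0.16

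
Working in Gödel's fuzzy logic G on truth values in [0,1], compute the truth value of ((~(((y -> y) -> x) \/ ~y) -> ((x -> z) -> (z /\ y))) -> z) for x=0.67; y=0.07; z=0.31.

(y -> y): 0.07 ≤ 0.07, so result = 1
((y -> y) -> x): 1 > 0.67, so result = 0.67
~y: Gödel ¬ of 0.07 = 0 (operand ≠ 0)
(((y -> y) -> x) \/ ~y) = max(0.67, 0) = 0.67
~(((y -> y) -> x) \/ ~y): Gödel ¬ of 0.67 = 0 (operand ≠ 0)
(x -> z): 0.67 > 0.31, so result = 0.31
(z /\ y) = min(0.31, 0.07) = 0.07
((x -> z) -> (z /\ y)): 0.31 > 0.07, so result = 0.07
(~(((y -> y) -> x) \/ ~y) -> ((x -> z) -> (z /\ y))): 0 ≤ 0.07, so result = 1
((~(((y -> y) -> x) \/ ~y) -> ((x -> z) -> (z /\ y))) -> z): 1 > 0.31, so result = 0.31

0.31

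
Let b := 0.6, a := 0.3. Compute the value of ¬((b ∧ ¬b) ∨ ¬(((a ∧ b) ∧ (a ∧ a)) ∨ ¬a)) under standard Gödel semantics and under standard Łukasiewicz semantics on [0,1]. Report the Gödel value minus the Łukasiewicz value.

Gödel evaluation:
  ¬b: Gödel ¬ of 0.6 = 0 (operand ≠ 0)
  (b ∧ ¬b) = min(0.6, 0) = 0
  (a ∧ b) = min(0.3, 0.6) = 0.3
  (a ∧ a) = min(0.3, 0.3) = 0.3
  ((a ∧ b) ∧ (a ∧ a)) = min(0.3, 0.3) = 0.3
  ¬a: Gödel ¬ of 0.3 = 0 (operand ≠ 0)
  (((a ∧ b) ∧ (a ∧ a)) ∨ ¬a) = max(0.3, 0) = 0.3
  ¬(((a ∧ b) ∧ (a ∧ a)) ∨ ¬a): Gödel ¬ of 0.3 = 0 (operand ≠ 0)
  ((b ∧ ¬b) ∨ ¬(((a ∧ b) ∧ (a ∧ a)) ∨ ¬a)) = max(0, 0) = 0
  ¬((b ∧ ¬b) ∨ ¬(((a ∧ b) ∧ (a ∧ a)) ∨ ¬a)): Gödel ¬ of 0 = 1 (operand is 0)
  Gödel value = 1
Łukasiewicz evaluation:
  ¬b: Łukasiewicz ¬ gives 1 − 0.6 = 0.4
  (b ∧ ¬b) = min(0.6, 0.4) = 0.4
  (a ∧ b) = min(0.3, 0.6) = 0.3
  (a ∧ a) = min(0.3, 0.3) = 0.3
  ((a ∧ b) ∧ (a ∧ a)) = min(0.3, 0.3) = 0.3
  ¬a: Łukasiewicz ¬ gives 1 − 0.3 = 0.7
  (((a ∧ b) ∧ (a ∧ a)) ∨ ¬a) = max(0.3, 0.7) = 0.7
  ¬(((a ∧ b) ∧ (a ∧ a)) ∨ ¬a): Łukasiewicz ¬ gives 1 − 0.7 = 0.3
  ((b ∧ ¬b) ∨ ¬(((a ∧ b) ∧ (a ∧ a)) ∨ ¬a)) = max(0.4, 0.3) = 0.4
  ¬((b ∧ ¬b) ∨ ¬(((a ∧ b) ∧ (a ∧ a)) ∨ ¬a)): Łukasiewicz ¬ gives 1 − 0.4 = 0.6
  Łukasiewicz value = 0.6
Difference: 1 − 0.6 = 0.40

0.40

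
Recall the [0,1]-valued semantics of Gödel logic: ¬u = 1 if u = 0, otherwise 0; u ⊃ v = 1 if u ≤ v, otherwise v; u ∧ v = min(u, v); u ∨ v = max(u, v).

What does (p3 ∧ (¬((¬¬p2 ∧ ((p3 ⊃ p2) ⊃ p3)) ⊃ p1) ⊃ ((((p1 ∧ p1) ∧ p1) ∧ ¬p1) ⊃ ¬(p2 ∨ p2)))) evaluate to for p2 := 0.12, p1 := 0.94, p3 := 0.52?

¬p2: Gödel ¬ of 0.12 = 0 (operand ≠ 0)
¬¬p2: Gödel ¬ of 0 = 1 (operand is 0)
(p3 ⊃ p2): 0.52 > 0.12, so result = 0.12
((p3 ⊃ p2) ⊃ p3): 0.12 ≤ 0.52, so result = 1
(¬¬p2 ∧ ((p3 ⊃ p2) ⊃ p3)) = min(1, 1) = 1
((¬¬p2 ∧ ((p3 ⊃ p2) ⊃ p3)) ⊃ p1): 1 > 0.94, so result = 0.94
¬((¬¬p2 ∧ ((p3 ⊃ p2) ⊃ p3)) ⊃ p1): Gödel ¬ of 0.94 = 0 (operand ≠ 0)
(p1 ∧ p1) = min(0.94, 0.94) = 0.94
((p1 ∧ p1) ∧ p1) = min(0.94, 0.94) = 0.94
¬p1: Gödel ¬ of 0.94 = 0 (operand ≠ 0)
(((p1 ∧ p1) ∧ p1) ∧ ¬p1) = min(0.94, 0) = 0
(p2 ∨ p2) = max(0.12, 0.12) = 0.12
¬(p2 ∨ p2): Gödel ¬ of 0.12 = 0 (operand ≠ 0)
((((p1 ∧ p1) ∧ p1) ∧ ¬p1) ⊃ ¬(p2 ∨ p2)): 0 ≤ 0, so result = 1
(¬((¬¬p2 ∧ ((p3 ⊃ p2) ⊃ p3)) ⊃ p1) ⊃ ((((p1 ∧ p1) ∧ p1) ∧ ¬p1) ⊃ ¬(p2 ∨ p2))): 0 ≤ 1, so result = 1
(p3 ∧ (¬((¬¬p2 ∧ ((p3 ⊃ p2) ⊃ p3)) ⊃ p1) ⊃ ((((p1 ∧ p1) ∧ p1) ∧ ¬p1) ⊃ ¬(p2 ∨ p2)))) = min(0.52, 1) = 0.52

0.52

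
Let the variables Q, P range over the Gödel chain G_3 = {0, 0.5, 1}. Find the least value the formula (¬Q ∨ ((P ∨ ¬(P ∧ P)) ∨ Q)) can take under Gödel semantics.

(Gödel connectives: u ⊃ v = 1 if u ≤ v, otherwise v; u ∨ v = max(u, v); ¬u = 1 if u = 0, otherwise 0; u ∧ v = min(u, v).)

0.50

The minimum is attained at Q = 0.5, P = 0.5:
  ¬Q: Gödel ¬ of 0.5 = 0 (operand ≠ 0)
  (P ∧ P) = min(0.5, 0.5) = 0.5
  ¬(P ∧ P): Gödel ¬ of 0.5 = 0 (operand ≠ 0)
  (P ∨ ¬(P ∧ P)) = max(0.5, 0) = 0.5
  ((P ∨ ¬(P ∧ P)) ∨ Q) = max(0.5, 0.5) = 0.5
  (¬Q ∨ ((P ∨ ¬(P ∧ P)) ∨ Q)) = max(0, 0.5) = 0.5
Checking all 9 assignments confirms none give a value below 0.50.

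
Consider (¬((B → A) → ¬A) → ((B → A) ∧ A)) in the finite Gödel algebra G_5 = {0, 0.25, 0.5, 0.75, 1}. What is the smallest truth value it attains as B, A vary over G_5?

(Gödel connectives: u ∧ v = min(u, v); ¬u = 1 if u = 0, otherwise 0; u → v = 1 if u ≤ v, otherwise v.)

The minimum is attained at B = 0, A = 0.25:
  (B → A): 0 ≤ 0.25, so result = 1
  ¬A: Gödel ¬ of 0.25 = 0 (operand ≠ 0)
  ((B → A) → ¬A): 1 > 0, so result = 0
  ¬((B → A) → ¬A): Gödel ¬ of 0 = 1 (operand is 0)
  (B → A): 0 ≤ 0.25, so result = 1
  ((B → A) ∧ A) = min(1, 0.25) = 0.25
  (¬((B → A) → ¬A) → ((B → A) ∧ A)): 1 > 0.25, so result = 0.25
Checking all 25 assignments confirms none give a value below 0.25.

0.25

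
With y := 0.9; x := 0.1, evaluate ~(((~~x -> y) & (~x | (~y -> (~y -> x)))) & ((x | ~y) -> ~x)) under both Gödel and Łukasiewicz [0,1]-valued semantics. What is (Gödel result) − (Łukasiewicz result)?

1.00

Gödel evaluation:
  ~x: Gödel ¬ of 0.1 = 0 (operand ≠ 0)
  ~~x: Gödel ¬ of 0 = 1 (operand is 0)
  (~~x -> y): 1 > 0.9, so result = 0.9
  ~x: Gödel ¬ of 0.1 = 0 (operand ≠ 0)
  ~y: Gödel ¬ of 0.9 = 0 (operand ≠ 0)
  ~y: Gödel ¬ of 0.9 = 0 (operand ≠ 0)
  (~y -> x): 0 ≤ 0.1, so result = 1
  (~y -> (~y -> x)): 0 ≤ 1, so result = 1
  (~x | (~y -> (~y -> x))) = max(0, 1) = 1
  ((~~x -> y) & (~x | (~y -> (~y -> x)))) = min(0.9, 1) = 0.9
  ~y: Gödel ¬ of 0.9 = 0 (operand ≠ 0)
  (x | ~y) = max(0.1, 0) = 0.1
  ~x: Gödel ¬ of 0.1 = 0 (operand ≠ 0)
  ((x | ~y) -> ~x): 0.1 > 0, so result = 0
  (((~~x -> y) & (~x | (~y -> (~y -> x)))) & ((x | ~y) -> ~x)) = min(0.9, 0) = 0
  ~(((~~x -> y) & (~x | (~y -> (~y -> x)))) & ((x | ~y) -> ~x)): Gödel ¬ of 0 = 1 (operand is 0)
  Gödel value = 1
Łukasiewicz evaluation:
  ~x: Łukasiewicz ¬ gives 1 − 0.1 = 0.9
  ~~x: Łukasiewicz ¬ gives 1 − 0.9 = 0.1
  (~~x -> y): min(1, 1 − 0.1 + 0.9) = 1
  ~x: Łukasiewicz ¬ gives 1 − 0.1 = 0.9
  ~y: Łukasiewicz ¬ gives 1 − 0.9 = 0.1
  ~y: Łukasiewicz ¬ gives 1 − 0.9 = 0.1
  (~y -> x): min(1, 1 − 0.1 + 0.1) = 1
  (~y -> (~y -> x)): min(1, 1 − 0.1 + 1) = 1
  (~x | (~y -> (~y -> x))) = max(0.9, 1) = 1
  ((~~x -> y) & (~x | (~y -> (~y -> x)))) = min(1, 1) = 1
  ~y: Łukasiewicz ¬ gives 1 − 0.9 = 0.1
  (x | ~y) = max(0.1, 0.1) = 0.1
  ~x: Łukasiewicz ¬ gives 1 − 0.1 = 0.9
  ((x | ~y) -> ~x): min(1, 1 − 0.1 + 0.9) = 1
  (((~~x -> y) & (~x | (~y -> (~y -> x)))) & ((x | ~y) -> ~x)) = min(1, 1) = 1
  ~(((~~x -> y) & (~x | (~y -> (~y -> x)))) & ((x | ~y) -> ~x)): Łukasiewicz ¬ gives 1 − 1 = 0
  Łukasiewicz value = 0
Difference: 1 − 0 = 1.00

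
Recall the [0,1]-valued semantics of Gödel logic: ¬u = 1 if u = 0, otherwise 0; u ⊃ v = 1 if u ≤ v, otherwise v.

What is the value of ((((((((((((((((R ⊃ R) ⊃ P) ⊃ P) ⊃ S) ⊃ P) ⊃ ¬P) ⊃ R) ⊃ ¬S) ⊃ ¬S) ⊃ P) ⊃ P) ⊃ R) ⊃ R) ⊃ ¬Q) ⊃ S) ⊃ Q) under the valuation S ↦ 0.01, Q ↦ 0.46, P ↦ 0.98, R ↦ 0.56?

0.46

(R ⊃ R): 0.56 ≤ 0.56, so result = 1
((R ⊃ R) ⊃ P): 1 > 0.98, so result = 0.98
(((R ⊃ R) ⊃ P) ⊃ P): 0.98 ≤ 0.98, so result = 1
((((R ⊃ R) ⊃ P) ⊃ P) ⊃ S): 1 > 0.01, so result = 0.01
(((((R ⊃ R) ⊃ P) ⊃ P) ⊃ S) ⊃ P): 0.01 ≤ 0.98, so result = 1
¬P: Gödel ¬ of 0.98 = 0 (operand ≠ 0)
((((((R ⊃ R) ⊃ P) ⊃ P) ⊃ S) ⊃ P) ⊃ ¬P): 1 > 0, so result = 0
(((((((R ⊃ R) ⊃ P) ⊃ P) ⊃ S) ⊃ P) ⊃ ¬P) ⊃ R): 0 ≤ 0.56, so result = 1
¬S: Gödel ¬ of 0.01 = 0 (operand ≠ 0)
((((((((R ⊃ R) ⊃ P) ⊃ P) ⊃ S) ⊃ P) ⊃ ¬P) ⊃ R) ⊃ ¬S): 1 > 0, so result = 0
¬S: Gödel ¬ of 0.01 = 0 (operand ≠ 0)
(((((((((R ⊃ R) ⊃ P) ⊃ P) ⊃ S) ⊃ P) ⊃ ¬P) ⊃ R) ⊃ ¬S) ⊃ ¬S): 0 ≤ 0, so result = 1
((((((((((R ⊃ R) ⊃ P) ⊃ P) ⊃ S) ⊃ P) ⊃ ¬P) ⊃ R) ⊃ ¬S) ⊃ ¬S) ⊃ P): 1 > 0.98, so result = 0.98
(((((((((((R ⊃ R) ⊃ P) ⊃ P) ⊃ S) ⊃ P) ⊃ ¬P) ⊃ R) ⊃ ¬S) ⊃ ¬S) ⊃ P) ⊃ P): 0.98 ≤ 0.98, so result = 1
((((((((((((R ⊃ R) ⊃ P) ⊃ P) ⊃ S) ⊃ P) ⊃ ¬P) ⊃ R) ⊃ ¬S) ⊃ ¬S) ⊃ P) ⊃ P) ⊃ R): 1 > 0.56, so result = 0.56
(((((((((((((R ⊃ R) ⊃ P) ⊃ P) ⊃ S) ⊃ P) ⊃ ¬P) ⊃ R) ⊃ ¬S) ⊃ ¬S) ⊃ P) ⊃ P) ⊃ R) ⊃ R): 0.56 ≤ 0.56, so result = 1
¬Q: Gödel ¬ of 0.46 = 0 (operand ≠ 0)
((((((((((((((R ⊃ R) ⊃ P) ⊃ P) ⊃ S) ⊃ P) ⊃ ¬P) ⊃ R) ⊃ ¬S) ⊃ ¬S) ⊃ P) ⊃ P) ⊃ R) ⊃ R) ⊃ ¬Q): 1 > 0, so result = 0
(((((((((((((((R ⊃ R) ⊃ P) ⊃ P) ⊃ S) ⊃ P) ⊃ ¬P) ⊃ R) ⊃ ¬S) ⊃ ¬S) ⊃ P) ⊃ P) ⊃ R) ⊃ R) ⊃ ¬Q) ⊃ S): 0 ≤ 0.01, so result = 1
((((((((((((((((R ⊃ R) ⊃ P) ⊃ P) ⊃ S) ⊃ P) ⊃ ¬P) ⊃ R) ⊃ ¬S) ⊃ ¬S) ⊃ P) ⊃ P) ⊃ R) ⊃ R) ⊃ ¬Q) ⊃ S) ⊃ Q): 1 > 0.46, so result = 0.46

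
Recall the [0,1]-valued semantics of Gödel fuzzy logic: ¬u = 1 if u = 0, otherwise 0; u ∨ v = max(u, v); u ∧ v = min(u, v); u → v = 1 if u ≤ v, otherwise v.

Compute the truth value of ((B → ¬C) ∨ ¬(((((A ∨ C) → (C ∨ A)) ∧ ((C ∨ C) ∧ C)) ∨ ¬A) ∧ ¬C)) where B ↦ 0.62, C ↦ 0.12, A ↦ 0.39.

1.00

¬C: Gödel ¬ of 0.12 = 0 (operand ≠ 0)
(B → ¬C): 0.62 > 0, so result = 0
(A ∨ C) = max(0.39, 0.12) = 0.39
(C ∨ A) = max(0.12, 0.39) = 0.39
((A ∨ C) → (C ∨ A)): 0.39 ≤ 0.39, so result = 1
(C ∨ C) = max(0.12, 0.12) = 0.12
((C ∨ C) ∧ C) = min(0.12, 0.12) = 0.12
(((A ∨ C) → (C ∨ A)) ∧ ((C ∨ C) ∧ C)) = min(1, 0.12) = 0.12
¬A: Gödel ¬ of 0.39 = 0 (operand ≠ 0)
((((A ∨ C) → (C ∨ A)) ∧ ((C ∨ C) ∧ C)) ∨ ¬A) = max(0.12, 0) = 0.12
¬C: Gödel ¬ of 0.12 = 0 (operand ≠ 0)
(((((A ∨ C) → (C ∨ A)) ∧ ((C ∨ C) ∧ C)) ∨ ¬A) ∧ ¬C) = min(0.12, 0) = 0
¬(((((A ∨ C) → (C ∨ A)) ∧ ((C ∨ C) ∧ C)) ∨ ¬A) ∧ ¬C): Gödel ¬ of 0 = 1 (operand is 0)
((B → ¬C) ∨ ¬(((((A ∨ C) → (C ∨ A)) ∧ ((C ∨ C) ∧ C)) ∨ ¬A) ∧ ¬C)) = max(0, 1) = 1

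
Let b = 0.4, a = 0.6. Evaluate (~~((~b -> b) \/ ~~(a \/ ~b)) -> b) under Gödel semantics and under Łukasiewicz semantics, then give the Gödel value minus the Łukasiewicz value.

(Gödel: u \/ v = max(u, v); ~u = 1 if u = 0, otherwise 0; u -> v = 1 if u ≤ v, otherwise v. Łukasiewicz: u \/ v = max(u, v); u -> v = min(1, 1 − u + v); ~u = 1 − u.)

-0.20

Gödel evaluation:
  ~b: Gödel ¬ of 0.4 = 0 (operand ≠ 0)
  (~b -> b): 0 ≤ 0.4, so result = 1
  ~b: Gödel ¬ of 0.4 = 0 (operand ≠ 0)
  (a \/ ~b) = max(0.6, 0) = 0.6
  ~(a \/ ~b): Gödel ¬ of 0.6 = 0 (operand ≠ 0)
  ~~(a \/ ~b): Gödel ¬ of 0 = 1 (operand is 0)
  ((~b -> b) \/ ~~(a \/ ~b)) = max(1, 1) = 1
  ~((~b -> b) \/ ~~(a \/ ~b)): Gödel ¬ of 1 = 0 (operand ≠ 0)
  ~~((~b -> b) \/ ~~(a \/ ~b)): Gödel ¬ of 0 = 1 (operand is 0)
  (~~((~b -> b) \/ ~~(a \/ ~b)) -> b): 1 > 0.4, so result = 0.4
  Gödel value = 0.4
Łukasiewicz evaluation:
  ~b: Łukasiewicz ¬ gives 1 − 0.4 = 0.6
  (~b -> b): min(1, 1 − 0.6 + 0.4) = 0.8
  ~b: Łukasiewicz ¬ gives 1 − 0.4 = 0.6
  (a \/ ~b) = max(0.6, 0.6) = 0.6
  ~(a \/ ~b): Łukasiewicz ¬ gives 1 − 0.6 = 0.4
  ~~(a \/ ~b): Łukasiewicz ¬ gives 1 − 0.4 = 0.6
  ((~b -> b) \/ ~~(a \/ ~b)) = max(0.8, 0.6) = 0.8
  ~((~b -> b) \/ ~~(a \/ ~b)): Łukasiewicz ¬ gives 1 − 0.8 = 0.2
  ~~((~b -> b) \/ ~~(a \/ ~b)): Łukasiewicz ¬ gives 1 − 0.2 = 0.8
  (~~((~b -> b) \/ ~~(a \/ ~b)) -> b): min(1, 1 − 0.8 + 0.4) = 0.6
  Łukasiewicz value = 0.6
Difference: 0.4 − 0.6 = -0.20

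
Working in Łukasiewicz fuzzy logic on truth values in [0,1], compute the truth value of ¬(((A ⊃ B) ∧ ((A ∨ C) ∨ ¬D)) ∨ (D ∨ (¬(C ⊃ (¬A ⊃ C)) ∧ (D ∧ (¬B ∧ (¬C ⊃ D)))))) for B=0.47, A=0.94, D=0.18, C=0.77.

(A ⊃ B): min(1, 1 − 0.94 + 0.47) = 0.53
(A ∨ C) = max(0.94, 0.77) = 0.94
¬D: Łukasiewicz ¬ gives 1 − 0.18 = 0.82
((A ∨ C) ∨ ¬D) = max(0.94, 0.82) = 0.94
((A ⊃ B) ∧ ((A ∨ C) ∨ ¬D)) = min(0.53, 0.94) = 0.53
¬A: Łukasiewicz ¬ gives 1 − 0.94 = 0.06
(¬A ⊃ C): min(1, 1 − 0.06 + 0.77) = 1
(C ⊃ (¬A ⊃ C)): min(1, 1 − 0.77 + 1) = 1
¬(C ⊃ (¬A ⊃ C)): Łukasiewicz ¬ gives 1 − 1 = 0
¬B: Łukasiewicz ¬ gives 1 − 0.47 = 0.53
¬C: Łukasiewicz ¬ gives 1 − 0.77 = 0.23
(¬C ⊃ D): min(1, 1 − 0.23 + 0.18) = 0.95
(¬B ∧ (¬C ⊃ D)) = min(0.53, 0.95) = 0.53
(D ∧ (¬B ∧ (¬C ⊃ D))) = min(0.18, 0.53) = 0.18
(¬(C ⊃ (¬A ⊃ C)) ∧ (D ∧ (¬B ∧ (¬C ⊃ D)))) = min(0, 0.18) = 0
(D ∨ (¬(C ⊃ (¬A ⊃ C)) ∧ (D ∧ (¬B ∧ (¬C ⊃ D))))) = max(0.18, 0) = 0.18
(((A ⊃ B) ∧ ((A ∨ C) ∨ ¬D)) ∨ (D ∨ (¬(C ⊃ (¬A ⊃ C)) ∧ (D ∧ (¬B ∧ (¬C ⊃ D)))))) = max(0.53, 0.18) = 0.53
¬(((A ⊃ B) ∧ ((A ∨ C) ∨ ¬D)) ∨ (D ∨ (¬(C ⊃ (¬A ⊃ C)) ∧ (D ∧ (¬B ∧ (¬C ⊃ D)))))): Łukasiewicz ¬ gives 1 − 0.53 = 0.47

0.47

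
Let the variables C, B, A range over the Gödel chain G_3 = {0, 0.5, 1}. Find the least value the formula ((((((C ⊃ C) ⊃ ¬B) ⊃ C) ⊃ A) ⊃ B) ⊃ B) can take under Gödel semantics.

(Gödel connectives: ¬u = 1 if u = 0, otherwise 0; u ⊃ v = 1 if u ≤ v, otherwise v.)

The minimum is attained at C = 0.5, B = 0, A = 0:
  (C ⊃ C): 0.5 ≤ 0.5, so result = 1
  ¬B: Gödel ¬ of 0 = 1 (operand is 0)
  ((C ⊃ C) ⊃ ¬B): 1 ≤ 1, so result = 1
  (((C ⊃ C) ⊃ ¬B) ⊃ C): 1 > 0.5, so result = 0.5
  ((((C ⊃ C) ⊃ ¬B) ⊃ C) ⊃ A): 0.5 > 0, so result = 0
  (((((C ⊃ C) ⊃ ¬B) ⊃ C) ⊃ A) ⊃ B): 0 ≤ 0, so result = 1
  ((((((C ⊃ C) ⊃ ¬B) ⊃ C) ⊃ A) ⊃ B) ⊃ B): 1 > 0, so result = 0
Checking all 27 assignments confirms none give a value below 0.00.

0.00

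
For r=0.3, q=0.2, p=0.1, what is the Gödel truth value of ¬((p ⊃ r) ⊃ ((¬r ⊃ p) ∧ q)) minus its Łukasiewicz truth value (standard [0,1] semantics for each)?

-0.80

Gödel evaluation:
  (p ⊃ r): 0.1 ≤ 0.3, so result = 1
  ¬r: Gödel ¬ of 0.3 = 0 (operand ≠ 0)
  (¬r ⊃ p): 0 ≤ 0.1, so result = 1
  ((¬r ⊃ p) ∧ q) = min(1, 0.2) = 0.2
  ((p ⊃ r) ⊃ ((¬r ⊃ p) ∧ q)): 1 > 0.2, so result = 0.2
  ¬((p ⊃ r) ⊃ ((¬r ⊃ p) ∧ q)): Gödel ¬ of 0.2 = 0 (operand ≠ 0)
  Gödel value = 0
Łukasiewicz evaluation:
  (p ⊃ r): min(1, 1 − 0.1 + 0.3) = 1
  ¬r: Łukasiewicz ¬ gives 1 − 0.3 = 0.7
  (¬r ⊃ p): min(1, 1 − 0.7 + 0.1) = 0.4
  ((¬r ⊃ p) ∧ q) = min(0.4, 0.2) = 0.2
  ((p ⊃ r) ⊃ ((¬r ⊃ p) ∧ q)): min(1, 1 − 1 + 0.2) = 0.2
  ¬((p ⊃ r) ⊃ ((¬r ⊃ p) ∧ q)): Łukasiewicz ¬ gives 1 − 0.2 = 0.8
  Łukasiewicz value = 0.8
Difference: 0 − 0.8 = -0.80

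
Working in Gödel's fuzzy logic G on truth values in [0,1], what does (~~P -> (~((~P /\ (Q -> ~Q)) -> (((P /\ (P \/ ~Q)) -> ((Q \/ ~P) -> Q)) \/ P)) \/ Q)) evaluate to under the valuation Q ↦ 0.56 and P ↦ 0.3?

~P: Gödel ¬ of 0.3 = 0 (operand ≠ 0)
~~P: Gödel ¬ of 0 = 1 (operand is 0)
~P: Gödel ¬ of 0.3 = 0 (operand ≠ 0)
~Q: Gödel ¬ of 0.56 = 0 (operand ≠ 0)
(Q -> ~Q): 0.56 > 0, so result = 0
(~P /\ (Q -> ~Q)) = min(0, 0) = 0
~Q: Gödel ¬ of 0.56 = 0 (operand ≠ 0)
(P \/ ~Q) = max(0.3, 0) = 0.3
(P /\ (P \/ ~Q)) = min(0.3, 0.3) = 0.3
~P: Gödel ¬ of 0.3 = 0 (operand ≠ 0)
(Q \/ ~P) = max(0.56, 0) = 0.56
((Q \/ ~P) -> Q): 0.56 ≤ 0.56, so result = 1
((P /\ (P \/ ~Q)) -> ((Q \/ ~P) -> Q)): 0.3 ≤ 1, so result = 1
(((P /\ (P \/ ~Q)) -> ((Q \/ ~P) -> Q)) \/ P) = max(1, 0.3) = 1
((~P /\ (Q -> ~Q)) -> (((P /\ (P \/ ~Q)) -> ((Q \/ ~P) -> Q)) \/ P)): 0 ≤ 1, so result = 1
~((~P /\ (Q -> ~Q)) -> (((P /\ (P \/ ~Q)) -> ((Q \/ ~P) -> Q)) \/ P)): Gödel ¬ of 1 = 0 (operand ≠ 0)
(~((~P /\ (Q -> ~Q)) -> (((P /\ (P \/ ~Q)) -> ((Q \/ ~P) -> Q)) \/ P)) \/ Q) = max(0, 0.56) = 0.56
(~~P -> (~((~P /\ (Q -> ~Q)) -> (((P /\ (P \/ ~Q)) -> ((Q \/ ~P) -> Q)) \/ P)) \/ Q)): 1 > 0.56, so result = 0.56

0.56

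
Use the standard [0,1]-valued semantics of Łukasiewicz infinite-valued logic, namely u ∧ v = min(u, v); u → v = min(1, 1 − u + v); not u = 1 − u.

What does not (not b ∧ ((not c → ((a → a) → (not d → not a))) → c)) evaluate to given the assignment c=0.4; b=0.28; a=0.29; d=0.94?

not b: Łukasiewicz ¬ gives 1 − 0.28 = 0.72
not c: Łukasiewicz ¬ gives 1 − 0.4 = 0.6
(a → a): min(1, 1 − 0.29 + 0.29) = 1
not d: Łukasiewicz ¬ gives 1 − 0.94 = 0.06
not a: Łukasiewicz ¬ gives 1 − 0.29 = 0.71
(not d → not a): min(1, 1 − 0.06 + 0.71) = 1
((a → a) → (not d → not a)): min(1, 1 − 1 + 1) = 1
(not c → ((a → a) → (not d → not a))): min(1, 1 − 0.6 + 1) = 1
((not c → ((a → a) → (not d → not a))) → c): min(1, 1 − 1 + 0.4) = 0.4
(not b ∧ ((not c → ((a → a) → (not d → not a))) → c)) = min(0.72, 0.4) = 0.4
not (not b ∧ ((not c → ((a → a) → (not d → not a))) → c)): Łukasiewicz ¬ gives 1 − 0.4 = 0.6

0.60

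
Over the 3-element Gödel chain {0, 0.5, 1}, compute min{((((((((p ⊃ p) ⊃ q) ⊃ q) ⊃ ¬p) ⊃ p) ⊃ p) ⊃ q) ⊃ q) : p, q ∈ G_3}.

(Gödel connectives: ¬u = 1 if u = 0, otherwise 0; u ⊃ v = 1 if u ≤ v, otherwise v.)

The minimum is attained at p = 0.5, q = 0.5:
  (p ⊃ p): 0.5 ≤ 0.5, so result = 1
  ((p ⊃ p) ⊃ q): 1 > 0.5, so result = 0.5
  (((p ⊃ p) ⊃ q) ⊃ q): 0.5 ≤ 0.5, so result = 1
  ¬p: Gödel ¬ of 0.5 = 0 (operand ≠ 0)
  ((((p ⊃ p) ⊃ q) ⊃ q) ⊃ ¬p): 1 > 0, so result = 0
  (((((p ⊃ p) ⊃ q) ⊃ q) ⊃ ¬p) ⊃ p): 0 ≤ 0.5, so result = 1
  ((((((p ⊃ p) ⊃ q) ⊃ q) ⊃ ¬p) ⊃ p) ⊃ p): 1 > 0.5, so result = 0.5
  (((((((p ⊃ p) ⊃ q) ⊃ q) ⊃ ¬p) ⊃ p) ⊃ p) ⊃ q): 0.5 ≤ 0.5, so result = 1
  ((((((((p ⊃ p) ⊃ q) ⊃ q) ⊃ ¬p) ⊃ p) ⊃ p) ⊃ q) ⊃ q): 1 > 0.5, so result = 0.5
Checking all 9 assignments confirms none give a value below 0.50.

0.50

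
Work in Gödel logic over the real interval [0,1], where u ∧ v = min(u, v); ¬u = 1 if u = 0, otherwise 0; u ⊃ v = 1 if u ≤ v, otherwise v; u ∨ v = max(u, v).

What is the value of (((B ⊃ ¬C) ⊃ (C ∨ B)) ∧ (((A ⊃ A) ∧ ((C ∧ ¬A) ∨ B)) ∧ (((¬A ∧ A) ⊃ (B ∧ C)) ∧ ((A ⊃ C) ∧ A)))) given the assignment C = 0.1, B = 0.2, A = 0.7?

0.10

¬C: Gödel ¬ of 0.1 = 0 (operand ≠ 0)
(B ⊃ ¬C): 0.2 > 0, so result = 0
(C ∨ B) = max(0.1, 0.2) = 0.2
((B ⊃ ¬C) ⊃ (C ∨ B)): 0 ≤ 0.2, so result = 1
(A ⊃ A): 0.7 ≤ 0.7, so result = 1
¬A: Gödel ¬ of 0.7 = 0 (operand ≠ 0)
(C ∧ ¬A) = min(0.1, 0) = 0
((C ∧ ¬A) ∨ B) = max(0, 0.2) = 0.2
((A ⊃ A) ∧ ((C ∧ ¬A) ∨ B)) = min(1, 0.2) = 0.2
¬A: Gödel ¬ of 0.7 = 0 (operand ≠ 0)
(¬A ∧ A) = min(0, 0.7) = 0
(B ∧ C) = min(0.2, 0.1) = 0.1
((¬A ∧ A) ⊃ (B ∧ C)): 0 ≤ 0.1, so result = 1
(A ⊃ C): 0.7 > 0.1, so result = 0.1
((A ⊃ C) ∧ A) = min(0.1, 0.7) = 0.1
(((¬A ∧ A) ⊃ (B ∧ C)) ∧ ((A ⊃ C) ∧ A)) = min(1, 0.1) = 0.1
(((A ⊃ A) ∧ ((C ∧ ¬A) ∨ B)) ∧ (((¬A ∧ A) ⊃ (B ∧ C)) ∧ ((A ⊃ C) ∧ A))) = min(0.2, 0.1) = 0.1
(((B ⊃ ¬C) ⊃ (C ∨ B)) ∧ (((A ⊃ A) ∧ ((C ∧ ¬A) ∨ B)) ∧ (((¬A ∧ A) ⊃ (B ∧ C)) ∧ ((A ⊃ C) ∧ A)))) = min(1, 0.1) = 0.1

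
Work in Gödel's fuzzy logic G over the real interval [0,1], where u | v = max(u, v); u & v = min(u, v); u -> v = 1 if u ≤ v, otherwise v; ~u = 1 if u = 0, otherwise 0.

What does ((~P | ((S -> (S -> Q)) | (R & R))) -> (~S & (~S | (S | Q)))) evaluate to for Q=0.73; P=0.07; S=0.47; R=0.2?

~P: Gödel ¬ of 0.07 = 0 (operand ≠ 0)
(S -> Q): 0.47 ≤ 0.73, so result = 1
(S -> (S -> Q)): 0.47 ≤ 1, so result = 1
(R & R) = min(0.2, 0.2) = 0.2
((S -> (S -> Q)) | (R & R)) = max(1, 0.2) = 1
(~P | ((S -> (S -> Q)) | (R & R))) = max(0, 1) = 1
~S: Gödel ¬ of 0.47 = 0 (operand ≠ 0)
~S: Gödel ¬ of 0.47 = 0 (operand ≠ 0)
(S | Q) = max(0.47, 0.73) = 0.73
(~S | (S | Q)) = max(0, 0.73) = 0.73
(~S & (~S | (S | Q))) = min(0, 0.73) = 0
((~P | ((S -> (S -> Q)) | (R & R))) -> (~S & (~S | (S | Q)))): 1 > 0, so result = 0

0.00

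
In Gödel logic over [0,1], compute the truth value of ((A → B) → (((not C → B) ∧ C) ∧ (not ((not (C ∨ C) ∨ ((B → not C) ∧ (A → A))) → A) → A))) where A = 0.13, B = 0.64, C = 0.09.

(A → B): 0.13 ≤ 0.64, so result = 1
not C: Gödel ¬ of 0.09 = 0 (operand ≠ 0)
(not C → B): 0 ≤ 0.64, so result = 1
((not C → B) ∧ C) = min(1, 0.09) = 0.09
(C ∨ C) = max(0.09, 0.09) = 0.09
not (C ∨ C): Gödel ¬ of 0.09 = 0 (operand ≠ 0)
not C: Gödel ¬ of 0.09 = 0 (operand ≠ 0)
(B → not C): 0.64 > 0, so result = 0
(A → A): 0.13 ≤ 0.13, so result = 1
((B → not C) ∧ (A → A)) = min(0, 1) = 0
(not (C ∨ C) ∨ ((B → not C) ∧ (A → A))) = max(0, 0) = 0
((not (C ∨ C) ∨ ((B → not C) ∧ (A → A))) → A): 0 ≤ 0.13, so result = 1
not ((not (C ∨ C) ∨ ((B → not C) ∧ (A → A))) → A): Gödel ¬ of 1 = 0 (operand ≠ 0)
(not ((not (C ∨ C) ∨ ((B → not C) ∧ (A → A))) → A) → A): 0 ≤ 0.13, so result = 1
(((not C → B) ∧ C) ∧ (not ((not (C ∨ C) ∨ ((B → not C) ∧ (A → A))) → A) → A)) = min(0.09, 1) = 0.09
((A → B) → (((not C → B) ∧ C) ∧ (not ((not (C ∨ C) ∨ ((B → not C) ∧ (A → A))) → A) → A))): 1 > 0.09, so result = 0.09

0.09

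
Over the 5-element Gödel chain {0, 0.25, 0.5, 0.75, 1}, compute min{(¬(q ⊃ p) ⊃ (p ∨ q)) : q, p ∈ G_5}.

0.25

The minimum is attained at q = 0.25, p = 0:
  (q ⊃ p): 0.25 > 0, so result = 0
  ¬(q ⊃ p): Gödel ¬ of 0 = 1 (operand is 0)
  (p ∨ q) = max(0, 0.25) = 0.25
  (¬(q ⊃ p) ⊃ (p ∨ q)): 1 > 0.25, so result = 0.25
Checking all 25 assignments confirms none give a value below 0.25.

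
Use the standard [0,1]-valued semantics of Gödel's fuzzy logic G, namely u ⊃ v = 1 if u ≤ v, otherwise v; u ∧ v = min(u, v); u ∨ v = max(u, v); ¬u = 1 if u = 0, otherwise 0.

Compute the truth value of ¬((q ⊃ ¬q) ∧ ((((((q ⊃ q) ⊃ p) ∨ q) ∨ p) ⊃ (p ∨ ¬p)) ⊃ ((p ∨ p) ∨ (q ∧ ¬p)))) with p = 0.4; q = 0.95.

1.00

¬q: Gödel ¬ of 0.95 = 0 (operand ≠ 0)
(q ⊃ ¬q): 0.95 > 0, so result = 0
(q ⊃ q): 0.95 ≤ 0.95, so result = 1
((q ⊃ q) ⊃ p): 1 > 0.4, so result = 0.4
(((q ⊃ q) ⊃ p) ∨ q) = max(0.4, 0.95) = 0.95
((((q ⊃ q) ⊃ p) ∨ q) ∨ p) = max(0.95, 0.4) = 0.95
¬p: Gödel ¬ of 0.4 = 0 (operand ≠ 0)
(p ∨ ¬p) = max(0.4, 0) = 0.4
(((((q ⊃ q) ⊃ p) ∨ q) ∨ p) ⊃ (p ∨ ¬p)): 0.95 > 0.4, so result = 0.4
(p ∨ p) = max(0.4, 0.4) = 0.4
¬p: Gödel ¬ of 0.4 = 0 (operand ≠ 0)
(q ∧ ¬p) = min(0.95, 0) = 0
((p ∨ p) ∨ (q ∧ ¬p)) = max(0.4, 0) = 0.4
((((((q ⊃ q) ⊃ p) ∨ q) ∨ p) ⊃ (p ∨ ¬p)) ⊃ ((p ∨ p) ∨ (q ∧ ¬p))): 0.4 ≤ 0.4, so result = 1
((q ⊃ ¬q) ∧ ((((((q ⊃ q) ⊃ p) ∨ q) ∨ p) ⊃ (p ∨ ¬p)) ⊃ ((p ∨ p) ∨ (q ∧ ¬p)))) = min(0, 1) = 0
¬((q ⊃ ¬q) ∧ ((((((q ⊃ q) ⊃ p) ∨ q) ∨ p) ⊃ (p ∨ ¬p)) ⊃ ((p ∨ p) ∨ (q ∧ ¬p)))): Gödel ¬ of 0 = 1 (operand is 0)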